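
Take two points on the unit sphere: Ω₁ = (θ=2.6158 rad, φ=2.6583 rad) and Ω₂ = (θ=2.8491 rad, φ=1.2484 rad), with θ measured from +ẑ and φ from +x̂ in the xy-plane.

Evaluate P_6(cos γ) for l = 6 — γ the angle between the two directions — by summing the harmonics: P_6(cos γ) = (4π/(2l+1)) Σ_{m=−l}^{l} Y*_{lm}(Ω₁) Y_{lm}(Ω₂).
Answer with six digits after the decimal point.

-0.401239

Term-by-term m-sum for l=6 (normalisation 4π/13 = 0.966644):
  term(m=-6) = -0.00000 + 0.00000j   from Y*(Ω₁)=-0.00750 - 0.00185j, Y(Ω₂)=0.00010 - 0.00026j
  term(m=-5) = 0.00011 + 0.00010j   from Y*(Ω₁)=-0.03450 - 0.03057j, Y(Ω₂)=-0.00319 - 0.00013j
  term(m=-4) = 0.00293 - 0.00220j   from Y*(Ω₁)=-0.05802 - 0.15303j, Y(Ω₂)=0.00622 + 0.02153j
  term(m=-3) = -0.01832 - 0.03495j   from Y*(Ω₁)=0.04493 - 0.36975j, Y(Ω₂)=0.08722 - 0.06014j
  term(m=-2) = -0.15482 + 0.05161j   from Y*(Ω₁)=0.27979 - 0.40529j, Y(Ω₂)=-0.26484 - 0.19916j
  term(m=-1) = 0.01750 + 0.10780j   from Y*(Ω₁)=0.16240 - 0.08523j, Y(Ω₂)=-0.18866 + 0.56478j
  term(m=+0) = -0.10989 + 0.00000j   from Y*(Ω₁)=-0.38307 + 0.00000j, Y(Ω₂)=0.28686 + 0.00000j
  term(m=+1) = 0.01750 - 0.10780j   from Y*(Ω₁)=-0.16240 - 0.08523j, Y(Ω₂)=0.18866 + 0.56478j
  term(m=+2) = -0.15482 - 0.05161j   from Y*(Ω₁)=0.27979 + 0.40529j, Y(Ω₂)=-0.26484 + 0.19916j
  term(m=+3) = -0.01832 + 0.03495j   from Y*(Ω₁)=-0.04493 - 0.36975j, Y(Ω₂)=-0.08722 - 0.06014j
  term(m=+4) = 0.00293 + 0.00220j   from Y*(Ω₁)=-0.05802 + 0.15303j, Y(Ω₂)=0.00622 - 0.02153j
  term(m=+5) = 0.00011 - 0.00010j   from Y*(Ω₁)=0.03450 - 0.03057j, Y(Ω₂)=0.00319 - 0.00013j
  term(m=+6) = -0.00000 - 0.00000j   from Y*(Ω₁)=-0.00750 + 0.00185j, Y(Ω₂)=0.00010 + 0.00026j
Σ over m = -0.41508 + 0.00000j; ×(4π/13) → -0.40124 + 0.00000j. Real part: -0.401239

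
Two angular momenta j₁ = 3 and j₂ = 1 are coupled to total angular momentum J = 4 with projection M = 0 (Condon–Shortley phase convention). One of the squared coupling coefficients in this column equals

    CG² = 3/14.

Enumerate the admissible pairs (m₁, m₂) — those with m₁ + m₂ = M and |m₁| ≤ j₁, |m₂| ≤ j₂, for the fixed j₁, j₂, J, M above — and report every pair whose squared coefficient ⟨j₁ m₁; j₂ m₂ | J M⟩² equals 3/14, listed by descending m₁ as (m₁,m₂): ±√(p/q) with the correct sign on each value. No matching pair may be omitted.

(1,-1): +√(3/14); (-1,1): +√(3/14)

Admissible pairs with m₁+m₂ = M = 0: (-1,1), (0,0), (1,-1)
  (m₁,m₂)=(1,-1): CG² = 3/14, CG = +√(3/14)   ← matches the target
  (m₁,m₂)=(0,0): CG² = 4/7, CG = +√(4/7)
  (m₁,m₂)=(-1,1): CG² = 3/14, CG = +√(3/14)   ← matches the target
Pairs with CG² = 3/14: (1,-1): +√(3/14); (-1,1): +√(3/14)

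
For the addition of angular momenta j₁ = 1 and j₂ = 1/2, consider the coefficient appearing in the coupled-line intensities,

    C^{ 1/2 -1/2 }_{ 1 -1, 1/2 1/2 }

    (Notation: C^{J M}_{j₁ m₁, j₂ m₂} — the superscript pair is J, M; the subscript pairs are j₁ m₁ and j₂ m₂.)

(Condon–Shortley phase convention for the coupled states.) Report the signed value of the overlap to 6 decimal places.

-0.816497

triangle: 1!*1!*0!/3! = 1/6
(j±m)!: 0!*2!*1!*0!*0!*1! = 2
prefactor² = (2J+1)*Δ*N² = 2/3
  k=1: −1/(1!*0!*1!*0!*0!*0!) = -1
Σ = -1  ⇒  CG² = 2/3*(-1)² = 2/3
CG = −√(2/3) = -0.816497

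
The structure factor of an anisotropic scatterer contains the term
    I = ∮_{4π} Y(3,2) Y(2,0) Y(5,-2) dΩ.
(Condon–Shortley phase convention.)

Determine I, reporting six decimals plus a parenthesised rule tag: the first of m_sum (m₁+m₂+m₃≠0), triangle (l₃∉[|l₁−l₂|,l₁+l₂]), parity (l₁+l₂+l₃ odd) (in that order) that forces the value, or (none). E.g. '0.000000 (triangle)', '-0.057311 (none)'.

0.190188 (none)

Checks pass: Σm=0; 10 even; l₃=5∈[1,5].
(2·3+1)(2·2+1)(2·5+1) = 385
Δ: 0! 6! 4! / 11! → 1/2310
sum: t=0:+1/144 = 1/144
3j²(3 2 5; 0 0 0) = Δ·Π!·Σ² = 10/231  (sign -1)
sum: t=0:+1/480 = 1/480
3j²(3 2 5; 2 0 -2) = Δ·Π!·Σ² = 3/110  (sign -1)
combine: 4πI² = 385·10/231·3/110 = 5/11
take √, sign +1: I = 0.19018827
No selection rule forces the value: the integral is nonzero (none).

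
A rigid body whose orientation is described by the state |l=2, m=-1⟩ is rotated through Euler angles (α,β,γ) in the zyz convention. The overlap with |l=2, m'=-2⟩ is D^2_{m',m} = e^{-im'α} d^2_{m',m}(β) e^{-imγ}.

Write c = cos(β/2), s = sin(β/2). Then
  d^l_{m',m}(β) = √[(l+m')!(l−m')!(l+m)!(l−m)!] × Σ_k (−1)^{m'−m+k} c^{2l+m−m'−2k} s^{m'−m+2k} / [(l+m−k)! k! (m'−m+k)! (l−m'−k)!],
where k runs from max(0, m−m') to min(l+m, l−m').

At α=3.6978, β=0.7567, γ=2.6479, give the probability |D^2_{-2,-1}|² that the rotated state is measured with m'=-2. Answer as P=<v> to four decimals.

P=0.3515

First d^2_{-2,-1}(β=0.7567), then the phase factors e^{-i(-2)α} and e^{-i(-1)γ}:
c=cos(0.756700/2)=0.929275, s=sin(0.756700/2)=0.369388; N=√[1·24·1·6]=12.000000
Admissible k: 1..1 (factorial args all ≥0)
  k=1: (−1)^0·12.0000/(6)·0.9293^3·0.3694^1 = +0.592851
d^2_{-2,-1}(0.7567) = +0.592851
|D^2_{-2,-1}|² = |d^2_{-2,-1}(β)|² = (+0.592851)² = 0.351473 (the z-rotation phases have unit modulus)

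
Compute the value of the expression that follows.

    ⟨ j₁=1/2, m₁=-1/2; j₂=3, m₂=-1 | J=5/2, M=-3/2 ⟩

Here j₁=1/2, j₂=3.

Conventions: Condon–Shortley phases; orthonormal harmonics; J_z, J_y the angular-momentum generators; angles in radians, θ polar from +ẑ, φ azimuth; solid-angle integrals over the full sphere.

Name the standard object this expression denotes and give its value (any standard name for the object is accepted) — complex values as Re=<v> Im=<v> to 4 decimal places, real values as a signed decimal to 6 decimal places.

Clebsch–Gordan coefficient, −√(2/7) ≈ -0.534522

This is a Clebsch–Gordan (vector-coupling) coefficient.
√[6·1!0!5!/7! · 0!1!2!4!1!4!] = √(1152/7)
  +(−1)^1/∏(1,0,0,1,0,4)! = -1/24  (running -1/24)
⟨..|..⟩ = √(1152/7)·(-1/24) = -0.534522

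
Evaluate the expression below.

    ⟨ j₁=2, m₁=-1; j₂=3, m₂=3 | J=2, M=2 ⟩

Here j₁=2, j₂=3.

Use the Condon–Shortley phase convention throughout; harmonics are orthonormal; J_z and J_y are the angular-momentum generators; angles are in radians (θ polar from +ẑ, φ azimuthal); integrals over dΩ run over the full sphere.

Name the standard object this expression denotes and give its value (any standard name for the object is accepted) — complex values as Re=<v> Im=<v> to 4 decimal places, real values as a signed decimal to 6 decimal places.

Clebsch–Gordan coefficient, −√(5/14) ≈ -0.597614

This is a Clebsch–Gordan (vector-coupling) coefficient.
√[5·3!1!3!/8! · 1!3!6!0!4!0!] = √(3240/7)
  +(−1)^3/∏(3,0,0,3,1,0)! = -1/36  (running -1/36)
⟨..|..⟩ = √(3240/7)·(-1/36) = -0.597614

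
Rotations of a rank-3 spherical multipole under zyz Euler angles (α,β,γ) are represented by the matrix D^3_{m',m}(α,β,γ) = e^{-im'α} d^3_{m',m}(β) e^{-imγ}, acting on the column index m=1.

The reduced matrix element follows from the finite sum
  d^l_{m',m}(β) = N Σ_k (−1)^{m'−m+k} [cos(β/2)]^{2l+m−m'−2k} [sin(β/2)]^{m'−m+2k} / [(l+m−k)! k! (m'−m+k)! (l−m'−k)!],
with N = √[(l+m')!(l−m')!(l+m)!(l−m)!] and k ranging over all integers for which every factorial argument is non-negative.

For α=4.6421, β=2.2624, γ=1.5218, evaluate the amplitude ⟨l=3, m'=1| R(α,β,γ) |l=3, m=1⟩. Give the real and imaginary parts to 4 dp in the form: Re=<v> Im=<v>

Split into d^3_{1,1}(β=2.2624) × two z-phases.
Half-angle: c=0.425574, s=0.904924. N=√(24·2·24·2)=48.000000
The bounds max(0,m−m')=0 and min(l+m,l−m')=2 give 3 terms
  k=0: (−1)^0·48.0000/(48)·0.4256^6·0.9049^0 = +0.005941
  k=1: (−1)^1·48.0000/(6)·0.4256^4·0.9049^2 = -0.214889
  k=2: (−1)^2·48.0000/(8)·0.4256^2·0.9049^4 = +0.728701
d^3_{1,1}(2.2624) = +0.005941 -0.214889 +0.728701 = +0.519753
Attach z-rotation phases: D = e^{-i(1)(4.6421)}·(+0.519753)·e^{-i(1)(1.5218)} = +0.516059+0.061852i

Re=0.5161 Im=0.0619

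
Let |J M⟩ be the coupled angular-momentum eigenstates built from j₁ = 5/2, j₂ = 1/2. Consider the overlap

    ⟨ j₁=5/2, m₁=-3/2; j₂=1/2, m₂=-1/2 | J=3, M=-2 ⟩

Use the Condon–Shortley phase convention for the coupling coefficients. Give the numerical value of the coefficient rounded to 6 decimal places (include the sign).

+√(5/6) ≈ +0.912871

triangle: 0!·5!·1!/7! = 120/5040
(j±m)!: 1!·4!·0!·1!·1!·5! = 2880
prefactor² = (2J+1)·Δ·N² = 480
  k=0: +1/(0!·0!·4!·0!·1!·1!) = 1/24
Σ = 1/24  ⇒  CG² = 480·(1/24)² = 5/6
CG = +√(5/6) = +0.912871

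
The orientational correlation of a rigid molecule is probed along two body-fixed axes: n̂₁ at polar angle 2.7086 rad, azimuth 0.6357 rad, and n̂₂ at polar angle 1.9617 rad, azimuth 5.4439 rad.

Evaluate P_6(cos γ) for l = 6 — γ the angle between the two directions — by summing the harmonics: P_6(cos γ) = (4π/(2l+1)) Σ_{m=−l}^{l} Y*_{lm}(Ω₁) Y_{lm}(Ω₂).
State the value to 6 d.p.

Addition theorem: P_6(cos γ) = (4π/13) Σ_m Y*_{lm}(Ω₁) Y_{lm}(Ω₂), m = −6…6:
  m=-6: Y*=-0.002062-0.001642i  Y=+0.095872-0.286115i  product -0.000668+0.000433i
  m=-5: Y*=+0.019742+0.000729i  Y=+0.212534+0.374698i  product +0.003923+0.007552i
  m=-4: Y*=-0.073656+0.050260i  Y=-0.152033-0.033288i  product +0.012871-0.005189i
  m=-3: Y*=+0.087396-0.250001i  Y=-0.223393+0.160746i  product +0.020663+0.069897i
  m=-2: Y*=+0.144974+0.469667i  Y=+0.027482-0.254011i  product +0.123285-0.023918i
  m=-1: Y*=-0.338983-0.250129i  Y=-0.129925-0.144740i  product +0.007839+0.081562i
  m=+0: Y*=-0.198434-0.000000i  Y=+0.274073+0.000000i  product -0.054385-0.000000i
  m=+1: Y*=+0.338983-0.250129i  Y=+0.129925-0.144740i  product +0.007839-0.081562i
  m=+2: Y*=+0.144974-0.469667i  Y=+0.027482+0.254011i  product +0.123285+0.023918i
  m=+3: Y*=-0.087396-0.250001i  Y=+0.223393+0.160746i  product +0.020663-0.069897i
  m=+4: Y*=-0.073656-0.050260i  Y=-0.152033+0.033288i  product +0.012871+0.005189i
  m=+5: Y*=-0.019742+0.000729i  Y=-0.212534+0.374698i  product +0.003923-0.007552i
  m=+6: Y*=-0.002062+0.001642i  Y=+0.095872+0.286115i  product -0.000668-0.000433i
Σ over m = +0.281440+0.000000i; ×(4π/13) → +0.272052+0.000000i. Real part: 0.272052

0.272052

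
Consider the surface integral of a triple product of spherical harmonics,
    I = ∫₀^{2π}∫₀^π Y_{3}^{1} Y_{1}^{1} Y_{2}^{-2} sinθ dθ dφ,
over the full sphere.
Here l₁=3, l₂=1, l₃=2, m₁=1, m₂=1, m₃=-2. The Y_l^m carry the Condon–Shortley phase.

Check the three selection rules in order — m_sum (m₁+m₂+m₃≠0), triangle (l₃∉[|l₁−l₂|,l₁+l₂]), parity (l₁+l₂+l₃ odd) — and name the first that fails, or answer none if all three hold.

none

azimuthal sum: 1 + 1 − 2 = 0  ✓
2 ≤ 2 ≤ 4 (triangle on l)  ✓
L = 3 + 1 + 2 = 6 (even)  ✓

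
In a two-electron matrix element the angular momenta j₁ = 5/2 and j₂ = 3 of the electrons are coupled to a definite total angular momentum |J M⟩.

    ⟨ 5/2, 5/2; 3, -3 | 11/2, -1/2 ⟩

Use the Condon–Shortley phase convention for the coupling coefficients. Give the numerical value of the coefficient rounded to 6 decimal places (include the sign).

triangle: 0!·5!·6!/12! = 86400/479001600
(j±m)!: 5!·0!·0!·6!·5!·6! = 7464960000
prefactor² = (2J+1)·Δ·N² = 1244160000/77
  k=0: +1/(0!·0!·0!·0!·5!·6!) = 1/86400
Σ = 1/86400  ⇒  CG² = 1244160000/77·(1/86400)² = 1/462
CG = +√(1/462) = +0.046524

+0.046524  (= +√(1/462))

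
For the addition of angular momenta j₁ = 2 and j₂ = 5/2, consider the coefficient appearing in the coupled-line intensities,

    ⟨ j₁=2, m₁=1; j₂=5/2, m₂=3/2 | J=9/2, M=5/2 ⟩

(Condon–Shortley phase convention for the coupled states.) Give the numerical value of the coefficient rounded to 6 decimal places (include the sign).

√[10·0!4!5!/10! · 3!1!4!1!7!2!] = √(11520)
  +(−1)^0/∏(0,0,1,4,3,1)! = 1/144  (running 1/144)
⟨..|..⟩ = √(11520)·(1/144) = +0.745356

+√(5/9) ≈ +0.745356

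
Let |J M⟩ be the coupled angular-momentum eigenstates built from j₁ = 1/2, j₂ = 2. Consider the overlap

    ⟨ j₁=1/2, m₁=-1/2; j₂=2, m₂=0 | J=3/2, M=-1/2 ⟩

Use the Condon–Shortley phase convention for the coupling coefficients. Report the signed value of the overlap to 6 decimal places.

√[4·1!0!3!/5! · 0!1!2!2!1!2!] = √(8/5)
  +(−1)^1/∏(1,0,0,1,0,2)! = -1/2  (running -1/2)
⟨..|..⟩ = √(8/5)·(-1/2) = -0.632456

−√(2/5) = -0.632456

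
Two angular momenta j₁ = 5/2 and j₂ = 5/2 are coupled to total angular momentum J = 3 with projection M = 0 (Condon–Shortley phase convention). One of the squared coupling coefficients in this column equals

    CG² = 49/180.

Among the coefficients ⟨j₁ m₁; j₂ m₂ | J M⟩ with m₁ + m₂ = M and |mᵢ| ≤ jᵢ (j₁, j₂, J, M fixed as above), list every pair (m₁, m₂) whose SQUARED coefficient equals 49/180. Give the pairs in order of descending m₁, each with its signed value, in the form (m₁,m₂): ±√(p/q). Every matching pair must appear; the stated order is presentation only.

(3/2,-3/2): +√(49/180); (-3/2,3/2): +√(49/180)

Admissible pairs with m₁+m₂ = M = 0: (-5/2,5/2), (-3/2,3/2), (-1/2,1/2), (1/2,-1/2), (3/2,-3/2), (5/2,-5/2)
  (m₁,m₂)=(5/2,-5/2): CG² = 5/36, CG = +√(5/36)
  (m₁,m₂)=(3/2,-3/2): CG² = 49/180, CG = +√(49/180)   ← matches the target
  (m₁,m₂)=(1/2,-1/2): CG² = 4/45, CG = −√(4/45)
  (m₁,m₂)=(-1/2,1/2): CG² = 4/45, CG = −√(4/45)
  (m₁,m₂)=(-3/2,3/2): CG² = 49/180, CG = +√(49/180)   ← matches the target
  (m₁,m₂)=(-5/2,5/2): CG² = 5/36, CG = +√(5/36)
Pairs with CG² = 49/180: (3/2,-3/2): +√(49/180); (-3/2,3/2): +√(49/180)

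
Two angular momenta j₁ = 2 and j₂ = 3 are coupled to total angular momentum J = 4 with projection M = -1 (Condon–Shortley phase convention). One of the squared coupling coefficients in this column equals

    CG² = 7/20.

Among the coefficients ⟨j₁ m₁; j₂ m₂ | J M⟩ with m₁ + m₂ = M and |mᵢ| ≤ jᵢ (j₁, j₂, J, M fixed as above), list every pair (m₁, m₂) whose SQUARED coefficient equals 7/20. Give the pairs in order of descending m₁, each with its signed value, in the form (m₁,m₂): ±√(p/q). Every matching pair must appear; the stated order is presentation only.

(1,-2): +√(7/20)

Admissible pairs with m₁+m₂ = M = -1: (-2,1), (-1,0), (0,-1), (1,-2), (2,-3)
  (m₁,m₂)=(2,-3): CG² = 3/70, CG = +√(3/70)
  (m₁,m₂)=(1,-2): CG² = 7/20, CG = +√(7/20)   ← matches the target
  (m₁,m₂)=(0,-1): CG² = 3/28, CG = +√(3/28)
  (m₁,m₂)=(-1,0): CG² = 3/14, CG = −√(3/14)
  (m₁,m₂)=(-2,1): CG² = 2/7, CG = −√(2/7)
Pairs with CG² = 7/20: (1,-2): +√(7/20)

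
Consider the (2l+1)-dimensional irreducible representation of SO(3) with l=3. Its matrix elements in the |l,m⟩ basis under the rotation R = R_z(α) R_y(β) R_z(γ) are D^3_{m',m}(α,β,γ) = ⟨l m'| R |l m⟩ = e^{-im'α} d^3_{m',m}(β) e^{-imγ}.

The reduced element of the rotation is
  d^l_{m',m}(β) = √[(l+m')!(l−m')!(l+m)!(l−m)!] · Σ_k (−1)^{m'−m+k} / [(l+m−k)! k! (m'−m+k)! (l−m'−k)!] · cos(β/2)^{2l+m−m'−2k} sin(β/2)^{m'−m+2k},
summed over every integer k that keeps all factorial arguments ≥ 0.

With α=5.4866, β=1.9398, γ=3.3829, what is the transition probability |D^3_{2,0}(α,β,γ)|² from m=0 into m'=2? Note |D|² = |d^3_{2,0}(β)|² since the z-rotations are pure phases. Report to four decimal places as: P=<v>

First d^3_{2,0}(β=1.9398), then the phase factors e^{-i(2)α} and e^{-i(0)γ}:
Half-angle: c=0.565382, s=0.824829. N=√(120·1·6·6)=65.726707
The bounds max(0,m−m')=0 and min(l+m,l−m')=1 give 2 terms
  k=0: (−1)^2·65.7267/(12)·0.5654^4·0.8248^2 = +0.380765
  k=1: (−1)^3·65.7267/(12)·0.5654^2·0.8248^4 = -0.810402
d^3_{2,0}(1.9398) = +0.380765 -0.810402 = -0.429638
|D^3_{2,0}|² = |d^3_{2,0}(β)|² = (-0.429638)² = 0.184589 (the z-rotation phases have unit modulus)

P=0.1846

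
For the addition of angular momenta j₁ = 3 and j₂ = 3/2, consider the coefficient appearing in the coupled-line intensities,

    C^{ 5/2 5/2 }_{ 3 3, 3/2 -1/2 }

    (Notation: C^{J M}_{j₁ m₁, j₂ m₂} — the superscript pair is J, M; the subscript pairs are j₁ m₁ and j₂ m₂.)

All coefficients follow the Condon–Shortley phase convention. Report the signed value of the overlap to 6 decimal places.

j₁+j₂−J=2  J+j₁−j₂=4  J−j₁+j₂=1  j₁+j₂+J+1=8
(j₁±m₁, j₂±m₂, J±M) = (6,0,1,2,5,0)
P² = 8640/7
sum k=0..0:
  [0] +1/48 = 1/48
S = 1/48
C² = P²·S² = 15/28 ; C = +0.731925

+√(15/28) = +0.731925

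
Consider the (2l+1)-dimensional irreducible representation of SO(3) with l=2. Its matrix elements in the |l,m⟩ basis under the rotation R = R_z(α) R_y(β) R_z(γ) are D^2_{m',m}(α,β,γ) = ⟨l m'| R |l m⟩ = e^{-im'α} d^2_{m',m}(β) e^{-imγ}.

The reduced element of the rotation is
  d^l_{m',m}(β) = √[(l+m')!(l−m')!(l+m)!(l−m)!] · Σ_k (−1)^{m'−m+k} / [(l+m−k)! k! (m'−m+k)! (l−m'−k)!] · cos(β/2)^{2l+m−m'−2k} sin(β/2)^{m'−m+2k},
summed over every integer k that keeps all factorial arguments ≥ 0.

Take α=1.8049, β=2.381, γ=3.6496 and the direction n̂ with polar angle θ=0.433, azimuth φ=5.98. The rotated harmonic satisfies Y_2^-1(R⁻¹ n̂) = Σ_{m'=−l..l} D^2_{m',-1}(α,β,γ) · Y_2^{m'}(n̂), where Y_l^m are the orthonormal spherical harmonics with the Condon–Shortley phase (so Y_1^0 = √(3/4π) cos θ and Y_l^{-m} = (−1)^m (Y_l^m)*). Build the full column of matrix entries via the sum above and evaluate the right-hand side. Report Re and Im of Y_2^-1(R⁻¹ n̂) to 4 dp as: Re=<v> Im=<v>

Re=-0.3648 Im=0.0537

Need the full column D^2_{m',-1} for m'=−2..2 at α=1.8049, β=2.3810, γ=3.6496.
cos(β/2)=0.371196, sin(β/2)=0.928555
d^2_{-2,-1}: single k=1 term ⇒ +0.094983;  D = +0.053206+0.078682i
d^2_{-1,-1}: k∈[0..1] ⇒ +0.018985 -0.356403 = -0.337418;  D = -0.228043+0.248692i
d^2_{0,-1}: k∈[0..1] ⇒ -0.116330 +0.727949 = +0.611619;  D = -0.534381-0.297514i
d^2_{1,-1}: k∈[0..1] ⇒ +0.356403 -0.743413 = -0.387009;  D = +0.104683-0.372582i
d^2_{2,-1}: single k=0 term ⇒ -0.594368;  D = -0.593897-0.023650i
Y_2^{m'}(θ=0.433,φ=5.98) and Σ D·Y over m':
  (+0.0532+0.0787i)·(+0.0559+0.0388i)  (-0.2280+0.2487i)·(+0.2808+0.0878i)  (-0.5344-0.2975i)·(+0.4642+0.0000i)  (+0.1047-0.3726i)·(-0.2808+0.0878i)  (-0.5939-0.0236i)·(+0.0559-0.0388i)
Y_2^-1(R⁻¹ n̂) = -0.364794+0.053679i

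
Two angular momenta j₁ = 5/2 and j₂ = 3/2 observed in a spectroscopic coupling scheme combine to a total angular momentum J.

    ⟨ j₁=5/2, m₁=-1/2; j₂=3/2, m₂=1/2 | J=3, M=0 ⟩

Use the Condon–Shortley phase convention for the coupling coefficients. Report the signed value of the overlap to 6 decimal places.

−√(1/5) = -0.447214

triangle: 1!×4!×2!/8! = 48/40320
(j±m)!: 2!×3!×2!×1!×3!×3! = 864
prefactor² = (2J+1)×Δ×N² = 36/5
  k=0: +1/(0!×1!×3!×2!×1!×0!) = 1/12
  k=1: −1/(1!×0!×2!×1!×2!×1!) = -1/4
Σ = -1/6  ⇒  CG² = 36/5×(-1/6)² = 1/5
CG = −√(1/5) = -0.447214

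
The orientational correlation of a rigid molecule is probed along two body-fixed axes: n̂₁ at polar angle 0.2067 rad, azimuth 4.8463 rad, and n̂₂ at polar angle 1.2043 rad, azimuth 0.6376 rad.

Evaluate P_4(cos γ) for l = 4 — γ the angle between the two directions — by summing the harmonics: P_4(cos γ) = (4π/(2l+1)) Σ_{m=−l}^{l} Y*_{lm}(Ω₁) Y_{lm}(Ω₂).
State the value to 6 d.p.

Summing Y*_{l m}(θ₁,φ₁)·Y_{l m}(θ₂,φ₂) over m ∈ [−4, 4]; prefactor 4π/(2·4+1) = 1.396263:
  m=-4: (+0.000675+0.000401i) × (-0.279120-0.187369i) = -0.000113-0.000238i  (running Σ = -0.000113-0.000238i)
  m=-3: (-0.004141+0.009746i) × (-0.122403-0.343835i) = +0.003858+0.000231i  (running Σ = +0.003745-0.000008i)
  m=-2: (-0.077520-0.021273i) × (-0.008588+0.028203i) = +0.001266-0.002004i  (running Σ = +0.005010-0.002011i)
  m=-1: (+0.047007-0.348933i) × (-0.267208+0.197953i) = +0.056512+0.102543i  (running Σ = +0.061522+0.100532i)
  m=0: (+0.674626-0.000000i) × (-0.029115+0.000000i) = -0.019642+0.000000i  (running Σ = +0.041880+0.100532i)
  m=1: (-0.047007-0.348933i) × (+0.267208+0.197953i) = +0.056512-0.102543i  (running Σ = +0.098392-0.002011i)
  m=2: (-0.077520+0.021273i) × (-0.008588-0.028203i) = +0.001266+0.002004i  (running Σ = +0.099658-0.000008i)
  m=3: (+0.004141+0.009746i) × (+0.122403-0.343835i) = +0.003858-0.000231i  (running Σ = +0.103516-0.000238i)
  m=4: (+0.000675-0.000401i) × (-0.279120+0.187369i) = -0.000113+0.000238i  (running Σ = +0.103402+0.000000i)
Σ over m = +0.103402+0.000000i; ×(4π/9) → +0.144377+0.000000i. Real part: 0.144377

0.144377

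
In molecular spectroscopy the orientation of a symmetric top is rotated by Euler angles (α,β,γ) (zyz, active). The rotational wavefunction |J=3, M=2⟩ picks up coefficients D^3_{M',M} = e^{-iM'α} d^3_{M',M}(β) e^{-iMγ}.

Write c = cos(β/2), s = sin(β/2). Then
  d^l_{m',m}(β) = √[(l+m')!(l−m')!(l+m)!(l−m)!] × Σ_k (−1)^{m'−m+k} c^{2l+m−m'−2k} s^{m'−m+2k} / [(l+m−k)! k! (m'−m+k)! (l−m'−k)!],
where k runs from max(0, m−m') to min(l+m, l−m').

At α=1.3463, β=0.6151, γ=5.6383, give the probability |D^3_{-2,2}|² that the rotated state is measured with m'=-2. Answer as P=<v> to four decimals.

P=0.0014

Split into d^3_{-2,2}(β=0.6151) × two z-phases.
c=cos(0.615100/2)=0.953078, s=sin(0.615100/2)=0.302725; N=√[1·120·120·1]=120.000000
k∈{4,5} keeps every argument non-negative
  k=4: (−1)^0·120.0000/(24)·0.9531^2·0.3027^4 = +0.038143
  k=5: (−1)^1·120.0000/(120)·0.9531^0·0.3027^6 = -0.000770
d^3_{-2,2}(0.6151) = +0.038143 -0.000770 = +0.037374
|D^3_{-2,2}|² = |d^3_{-2,2}(β)|² = (+0.037374)² = 0.001397 (the z-rotation phases have unit modulus)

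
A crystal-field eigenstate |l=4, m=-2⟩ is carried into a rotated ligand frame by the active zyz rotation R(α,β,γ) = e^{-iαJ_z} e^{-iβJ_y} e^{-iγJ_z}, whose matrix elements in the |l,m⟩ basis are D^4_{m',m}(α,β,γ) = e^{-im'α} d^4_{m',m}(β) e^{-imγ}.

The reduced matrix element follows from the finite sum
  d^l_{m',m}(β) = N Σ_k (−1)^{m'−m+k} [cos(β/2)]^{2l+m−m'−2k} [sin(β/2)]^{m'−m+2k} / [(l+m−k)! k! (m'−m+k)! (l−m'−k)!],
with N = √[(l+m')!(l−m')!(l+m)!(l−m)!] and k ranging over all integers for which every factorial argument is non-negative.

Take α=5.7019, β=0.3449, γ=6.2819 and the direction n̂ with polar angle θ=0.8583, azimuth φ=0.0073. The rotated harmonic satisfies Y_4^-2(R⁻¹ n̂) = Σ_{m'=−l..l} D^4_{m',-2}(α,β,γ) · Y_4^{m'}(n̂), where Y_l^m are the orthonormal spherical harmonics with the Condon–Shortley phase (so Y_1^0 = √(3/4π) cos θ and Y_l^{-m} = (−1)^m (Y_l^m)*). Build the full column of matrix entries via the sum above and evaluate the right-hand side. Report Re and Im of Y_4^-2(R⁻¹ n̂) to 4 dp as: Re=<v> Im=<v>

Need the full column D^4_{m',-2} for m'=−4..4 at α=5.7019, β=0.3449, γ=6.2819.
cos(β/2)=0.985167, sin(β/2)=0.171597
d^4_{-4,-2}: single k=2 term ⇒ +0.142448;  D = -0.097816-0.103554i
d^4_{-3,-2}: k∈[1..2] ⇒ +0.578286 -0.052633 = +0.525652;  D = -0.091847-0.517566i
d^4_{-2,-2}: k∈[0..2] ⇒ +0.887319 -0.323041 +0.012251 = +0.576529;  D = +0.227510-0.529740i
d^4_{-1,-2}: k∈[0..2] ⇒ -0.655714 +0.099468 -0.002012 = -0.558259;  D = -0.465779+0.307737i
d^4_{0,-2}: k∈[0..2] ⇒ +0.255387 -0.020662 +0.000235 = +0.234960;  D = +0.234959-0.000604i
d^4_{1,-2}: k∈[0..2] ⇒ -0.066312 +0.003018 -0.000018 = -0.063312;  D = -0.053003-0.034629i
d^4_{2,-2}: k∈[0..2] ⇒ +0.012251 -0.000297 +0.000001 = +0.011954;  D = +0.004774+0.010960i
d^4_{3,-2}: k∈[0..1] ⇒ -0.001597 +0.000016 = -0.001581;  D = +0.000268-0.001558i
d^4_{4,-2}: single k=0 term ⇒ +0.000131;  D = -0.000090+0.000096i
Y_4^{m'}(θ=0.8583,φ=0.0073) and Σ D·Y over m':
  (-0.0978-0.1036i)·(+0.1451-0.0042i)  (-0.0918-0.5176i)·(+0.3545-0.0078i)  (+0.2275-0.5297i)·(+0.3815-0.0056i)  (-0.4658+0.3077i)·(-0.0020+0.0000i)  (+0.2350-0.0006i)·(-0.3627+0.0000i)  (-0.0530-0.0346i)·(+0.0020+0.0000i)  (+0.0048+0.0110i)·(+0.3815+0.0056i)  (+0.0003-0.0016i)·(-0.3545-0.0078i)  (-0.0001+0.0001i)·(+0.1451+0.0042i)
Y_4^-2(R⁻¹ n̂) = -0.050130-0.396405i

Re=-0.0501 Im=-0.3964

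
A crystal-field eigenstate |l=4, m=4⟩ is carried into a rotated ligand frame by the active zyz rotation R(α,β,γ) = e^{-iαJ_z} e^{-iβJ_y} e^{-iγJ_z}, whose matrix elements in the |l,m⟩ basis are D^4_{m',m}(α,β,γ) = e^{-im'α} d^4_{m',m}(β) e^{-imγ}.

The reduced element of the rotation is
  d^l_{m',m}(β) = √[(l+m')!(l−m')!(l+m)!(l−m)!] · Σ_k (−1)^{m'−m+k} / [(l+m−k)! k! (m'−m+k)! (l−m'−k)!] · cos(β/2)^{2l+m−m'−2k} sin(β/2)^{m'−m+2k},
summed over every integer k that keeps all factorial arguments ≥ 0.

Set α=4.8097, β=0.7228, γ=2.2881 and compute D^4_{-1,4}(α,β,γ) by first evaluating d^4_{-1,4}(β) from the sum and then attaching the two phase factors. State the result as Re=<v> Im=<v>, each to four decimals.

Split into d^4_{-1,4}(β=0.7228) × two z-phases.
Half-angle: c=0.935403, s=0.353584. N=√(6·120·40320·1)=5387.986637
k∈{5} keeps every argument non-negative
  k=5: (−1)^0·5387.9866/(720)·0.9354^3·0.3536^5 = +0.033850
d^4_{-1,4}(0.7228) = +0.033850
Attach z-rotation phases: D = e^{-i(-1)(4.8097)}·(+0.033850)·e^{-i(4)(2.2881)} = -0.012231+0.031563i

Re=-0.0122 Im=0.0316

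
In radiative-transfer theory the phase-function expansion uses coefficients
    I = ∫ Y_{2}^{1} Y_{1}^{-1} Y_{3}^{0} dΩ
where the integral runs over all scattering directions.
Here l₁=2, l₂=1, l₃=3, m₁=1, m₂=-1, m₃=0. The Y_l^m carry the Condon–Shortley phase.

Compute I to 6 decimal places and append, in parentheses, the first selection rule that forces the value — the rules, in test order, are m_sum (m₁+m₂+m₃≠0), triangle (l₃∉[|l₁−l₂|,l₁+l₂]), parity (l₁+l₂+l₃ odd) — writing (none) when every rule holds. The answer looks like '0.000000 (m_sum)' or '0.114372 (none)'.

Rules hold: Σm=0, L=6 even, 1≤3≤3.
N = 5·3·7 = 105
Δ = 0!·4!·2!/7! = 1/105
Racah Σ t=0..0: t=0:+1/4 = 1/4
⇒ 3j(2 1 3; 0 0 0)² = 3/35, sgn -1
Racah Σ t=0..0: t=0:+1/12 = 1/12
⇒ 3j(2 1 3; 1 -1 0)² = 1/35, sgn -1
4πI² = N·(3j₀)²·(3jₘ)² = 9/35
I = +1·√(0.257143/4π) = 0.14304817
No selection rule forces the value: the integral is nonzero (none).

0.143048 (none)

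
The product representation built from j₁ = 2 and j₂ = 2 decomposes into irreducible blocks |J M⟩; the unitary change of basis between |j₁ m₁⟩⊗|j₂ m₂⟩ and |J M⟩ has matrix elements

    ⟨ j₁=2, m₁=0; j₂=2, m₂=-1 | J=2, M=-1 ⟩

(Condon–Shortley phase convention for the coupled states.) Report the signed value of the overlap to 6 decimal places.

triangle: 2!*2!*2!/7! = 8/5040
(j±m)!: 2!*2!*1!*3!*1!*3! = 144
prefactor² = (2J+1)*Δ*N² = 8/7
  k=0: +1/(0!*2!*2!*1!*0!*1!) = 1/4
  k=1: −1/(1!*1!*1!*0!*1!*2!) = -1/2
Σ = -1/4  ⇒  CG² = 8/7*(-1/4)² = 1/14
CG = −√(1/14) = -0.267261

-0.267261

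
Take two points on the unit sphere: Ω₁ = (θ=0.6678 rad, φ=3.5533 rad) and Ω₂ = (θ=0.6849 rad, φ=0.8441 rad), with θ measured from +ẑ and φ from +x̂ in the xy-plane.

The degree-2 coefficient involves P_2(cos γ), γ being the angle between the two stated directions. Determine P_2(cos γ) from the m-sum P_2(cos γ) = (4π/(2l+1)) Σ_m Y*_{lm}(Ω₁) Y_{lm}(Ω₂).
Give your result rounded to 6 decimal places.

Expand P_2 via completeness: Σ_{m} conj(Y_{2,m}) at Ω₁ times Y_{2,m} at Ω₂ —
  [-2]  conj(Y_{2,-2})(Ω₁) = +0.100687+0.108649i ; Y_{2,-2}(Ω₂) = -0.018106-0.153514i ; Δ = +0.014856-0.017424i
  [-1]  conj(Y_{2,-1})(Ω₁) = -0.344251-0.150321i ; Y_{2,-1}(Ω₂) = +0.251476-0.282879i ; Δ = -0.129093+0.059579i
  [+0]  conj(Y_{2,0})(Ω₁) = +0.267941-0.000000i ; Y_{2,0}(Ω₂) = +0.252146+0.000000i ; Δ = +0.067560+0.000000i
  [+1]  conj(Y_{2,1})(Ω₁) = +0.344251-0.150321i ; Y_{2,1}(Ω₂) = -0.251476-0.282879i ; Δ = -0.129093-0.059579i
  [+2]  conj(Y_{2,2})(Ω₁) = +0.100687-0.108649i ; Y_{2,2}(Ω₂) = -0.018106+0.153514i ; Δ = +0.014856+0.017424i
Total Σ_m = -0.160915+0.000000i. Multiply by 2.513274: -0.404422+0.000000i. P_2(cos γ) = -0.404422

-0.404422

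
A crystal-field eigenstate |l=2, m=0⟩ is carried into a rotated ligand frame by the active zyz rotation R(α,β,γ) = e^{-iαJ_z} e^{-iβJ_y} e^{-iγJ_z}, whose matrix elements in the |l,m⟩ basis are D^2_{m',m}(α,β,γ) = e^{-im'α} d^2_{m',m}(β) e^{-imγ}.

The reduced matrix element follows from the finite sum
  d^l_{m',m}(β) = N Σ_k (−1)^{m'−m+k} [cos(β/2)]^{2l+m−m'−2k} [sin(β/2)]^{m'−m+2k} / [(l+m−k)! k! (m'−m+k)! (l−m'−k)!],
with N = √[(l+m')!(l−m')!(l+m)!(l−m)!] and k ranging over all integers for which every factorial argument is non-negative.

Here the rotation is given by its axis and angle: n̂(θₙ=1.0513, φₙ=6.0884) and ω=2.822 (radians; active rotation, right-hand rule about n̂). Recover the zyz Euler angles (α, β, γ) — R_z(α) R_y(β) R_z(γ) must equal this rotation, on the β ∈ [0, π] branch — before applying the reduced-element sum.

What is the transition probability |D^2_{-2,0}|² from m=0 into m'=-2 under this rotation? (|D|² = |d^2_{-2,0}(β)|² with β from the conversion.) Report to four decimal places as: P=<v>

Axis–angle → zyz. n̂ = (sinθₙcosφₙ, sinθₙsinφₙ, cosθₙ) = (+0.851653, -0.168020, +0.496443), ω = 2.8220.
R = I cosω + sinω [n̂]ₓ + (1−cosω) n̂n̂ᵀ gives
  R = [+0.464536, -0.434916, +0.771397; -0.122971, -0.894332, -0.430173; +0.876974, +0.104971, -0.468932]
β = atan2(√(R₁₃²+R₂₃²), R₃₃) = 2.058877; α = atan2(R₂₃, R₁₃) mod 2π = 5.774484; γ = atan2(R₃₂, −R₃₁) mod 2π = 3.022462
First d^2_{-2,0}(β=2.0589), then the phase factors e^{-i(-2)α} and e^{-i(0)γ}:
With c≡cos(β/2)=0.515300 and s≡sin(β/2)=0.857010, N=[1·24·2·2]^{1/2}=9.797959
k: max(0,(0)−(-2))=2 … min(2+(0),2−(-2))=2
  k=2: (−1)^0·9.7980/(4)·0.5153^2·0.8570^2 = +0.477714
d^2_{-2,0}(2.0589) = +0.477714
|D^2_{-2,0}|² = |d^2_{-2,0}(β)|² = (+0.477714)² = 0.228210 (the z-rotation phases have unit modulus)

P=0.2282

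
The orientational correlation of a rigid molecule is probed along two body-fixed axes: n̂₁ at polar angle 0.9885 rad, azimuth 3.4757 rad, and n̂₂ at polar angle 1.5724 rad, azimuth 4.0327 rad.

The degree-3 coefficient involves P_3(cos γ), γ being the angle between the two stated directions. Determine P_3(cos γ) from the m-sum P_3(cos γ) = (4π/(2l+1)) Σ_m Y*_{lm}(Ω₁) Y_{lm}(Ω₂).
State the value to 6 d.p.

Expand P_3 via completeness: Σ_{m} conj(Y_{3,m}) at Ω₁ times Y_{3,m} at Ω₂ —
  [-3]  conj(Y_{3,-3})(Ω₁) = (-0.130860, -0.204847) ; Y_{3,-3}(Ω₂) = (0.372308, 0.188311) ; Δ = (-0.010145, -0.100908)
  [-2]  conj(Y_{3,-2})(Ω₁) = (0.307734, 0.242911) ; Y_{3,-2}(Ω₂) = (0.000344, 0.001602) ; Δ = (-0.000283, 0.000577)
  [-1]  conj(Y_{3,-1})(Ω₁) = (-0.130605, -0.045336) ; Y_{3,-1}(Ω₂) = (0.203132, -0.251356) ; Δ = (-0.037926, 0.023619)
  [+0]  conj(Y_{3,0})(Ω₁) = (-0.305337, -0.000000) ; Y_{3,0}(Ω₂) = (0.001795, 0.000000) ; Δ = (-0.000548, -0.000000)
  [+1]  conj(Y_{3,1})(Ω₁) = (0.130605, -0.045336) ; Y_{3,1}(Ω₂) = (-0.203132, -0.251356) ; Δ = (-0.037926, -0.023619)
  [+2]  conj(Y_{3,2})(Ω₁) = (0.307734, -0.242911) ; Y_{3,2}(Ω₂) = (0.000344, -0.001602) ; Δ = (-0.000283, -0.000577)
  [+3]  conj(Y_{3,3})(Ω₁) = (0.130860, -0.204847) ; Y_{3,3}(Ω₂) = (-0.372308, 0.188311) ; Δ = (-0.010145, 0.100908)
Accumulated sum (-0.097257, 0.000000); after 4π/(2l+1) scaling, (-0.174595, 0.000000) ⇒ P_3 = -0.174595

-0.174595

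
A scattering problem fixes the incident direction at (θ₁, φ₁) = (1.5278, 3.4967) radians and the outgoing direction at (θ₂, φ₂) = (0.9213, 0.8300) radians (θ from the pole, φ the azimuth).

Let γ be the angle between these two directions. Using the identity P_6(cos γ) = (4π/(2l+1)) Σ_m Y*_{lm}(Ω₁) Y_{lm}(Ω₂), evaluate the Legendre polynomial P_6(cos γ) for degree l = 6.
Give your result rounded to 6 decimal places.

-0.065288

Term-by-term m-sum for l=6 (normalisation 4π/13 = 0.966644):
  m=-6: Y*=-0.255126+0.407070i  Y=+0.032590+0.118859i  product -0.056698-0.017058i
  m=-5: Y*=+0.014557-0.070103i  Y=-0.172877+0.274285i  product +0.016712+0.016112i
  m=-4: Y*=-0.052167-0.344311i  Y=-0.427023+0.077003i  product +0.048789+0.143012i
  m=-3: Y*=+0.040285+0.072792i  Y=-0.161921-0.123500i  product +0.002467-0.016762i
  m=-2: Y*=+0.238323+0.204935i  Y=+0.021510+0.240495i  product -0.044159+0.061724i
  m=-1: Y*=-0.082022-0.030416i  Y=-0.208646+0.228141i  product +0.024053-0.012366i
  m=+0: Y*=-0.305582-0.000000i  Y=+0.163181+0.000000i  product -0.049865-0.000000i
  m=+1: Y*=+0.082022-0.030416i  Y=+0.208646+0.228141i  product +0.024053+0.012366i
  m=+2: Y*=+0.238323-0.204935i  Y=+0.021510-0.240495i  product -0.044159-0.061724i
  m=+3: Y*=-0.040285+0.072792i  Y=+0.161921-0.123500i  product +0.002467+0.016762i
  m=+4: Y*=-0.052167+0.344311i  Y=-0.427023-0.077003i  product +0.048789-0.143012i
  m=+5: Y*=-0.014557-0.070103i  Y=+0.172877+0.274285i  product +0.016712-0.016112i
  m=+6: Y*=-0.255126-0.407070i  Y=+0.032590-0.118859i  product -0.056698+0.017058i
Σ over m = -0.067541-0.000000i; ×(4π/13) → -0.065288-0.000000i. Real part: -0.065288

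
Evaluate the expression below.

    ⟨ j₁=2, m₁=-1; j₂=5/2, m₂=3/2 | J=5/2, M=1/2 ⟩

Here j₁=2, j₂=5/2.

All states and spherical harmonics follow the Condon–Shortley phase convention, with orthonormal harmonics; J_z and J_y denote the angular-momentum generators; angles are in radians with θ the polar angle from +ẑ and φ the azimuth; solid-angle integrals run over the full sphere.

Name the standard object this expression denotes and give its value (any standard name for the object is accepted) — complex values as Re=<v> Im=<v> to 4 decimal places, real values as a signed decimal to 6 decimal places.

Clebsch–Gordan coefficient, +√(6/35) ≈ +0.414039

This is a Clebsch–Gordan (vector-coupling) coefficient.
j₁+j₂−J=2  J+j₁−j₂=2  J−j₁+j₂=3  j₁+j₂+J+1=8
(j₁±m₁, j₂±m₂, J±M) = (1,3,4,1,3,2)
P² = 216/35
sum k=1..2:
  [1] −1/12 = -1/12
  [2] +1/4 = 1/4
S = 1/6
C² = P²·S² = 6/35 ; C = +0.414039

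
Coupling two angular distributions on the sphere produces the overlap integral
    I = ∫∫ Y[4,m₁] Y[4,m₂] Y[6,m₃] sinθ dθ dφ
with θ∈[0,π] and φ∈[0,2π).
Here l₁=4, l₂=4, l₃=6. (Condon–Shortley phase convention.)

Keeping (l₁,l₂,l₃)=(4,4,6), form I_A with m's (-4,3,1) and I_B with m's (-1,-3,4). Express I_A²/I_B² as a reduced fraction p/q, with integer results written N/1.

14/3

Shared (l₁,l₂,l₃)=(4,4,6): N and (l;000)² cancel in I_A²/I_B².
A: Δ = 2!·6!·6!/15! = 1/1261260; Racah Σ t=2..2: t=2:+1/172800 = 1/172800; ⇒ 3j(4 4 6; -4 3 1)² = 7/2145, sgn -1
B: Δ = 2!·6!·6!/15! = 1/1261260; Racah Σ t=0..1: t=0:+1/28800 t=1:−1/34560 = 1/172800; ⇒ 3j(4 4 6; -1 -3 4)² = 1/1430, sgn +1
I_A²/I_B² = (7/2145)/(1/1430) = 14/3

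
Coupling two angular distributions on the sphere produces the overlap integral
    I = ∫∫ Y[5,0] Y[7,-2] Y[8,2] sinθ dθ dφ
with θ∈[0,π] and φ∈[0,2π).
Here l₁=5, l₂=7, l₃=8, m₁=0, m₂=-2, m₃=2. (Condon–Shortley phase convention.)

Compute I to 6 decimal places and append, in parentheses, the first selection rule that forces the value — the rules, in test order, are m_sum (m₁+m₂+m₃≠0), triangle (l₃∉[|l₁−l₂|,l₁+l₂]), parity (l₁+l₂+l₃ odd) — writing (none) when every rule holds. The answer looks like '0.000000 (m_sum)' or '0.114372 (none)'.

Checks pass: Σm=0; 20 even; l₃=8∈[2,12].
(2·5+1)(2·7+1)(2·8+1) = 2805
Δ: 4! 6! 10! / 21! → 1/814773960
sum: t=0:+1/87091200 t=1:−1/4976640 t=2:+1/2073600 t=3:−1/4976640 t=4:+1/87091200 = 1/9676800
3j²(5 7 8; 0 0 0) = Δ·Π!·Σ² = 360/46189  (sign +1)
sum: t=0:+1/41472000 t=1:−1/4976640 t=2:+1/4354560 t=3:−1/23224320 t=4:+1/1045094400 = 1/93312000
3j²(5 7 8; 0 -2 2) = Δ·Π!·Σ² = 32/138567  (sign +1)
combine: 4πI² = 2805·360/46189·32/138567 = 57600/11408683
take √, sign +1: I = 0.02004419
No selection rule forces the value: the integral is nonzero (none).

0.020044 (none)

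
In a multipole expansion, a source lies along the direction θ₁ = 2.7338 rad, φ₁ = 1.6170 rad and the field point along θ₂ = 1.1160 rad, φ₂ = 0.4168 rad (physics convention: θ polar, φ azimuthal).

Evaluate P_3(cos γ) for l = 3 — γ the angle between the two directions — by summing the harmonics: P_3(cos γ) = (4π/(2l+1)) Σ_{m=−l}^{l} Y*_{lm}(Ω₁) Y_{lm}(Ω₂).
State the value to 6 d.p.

Addition theorem: P_3(cos γ) = (4π/7) Σ_m Y*_{lm}(Ω₁) Y_{lm}(Ω₂), m = −3…3:
  term(m=-3) = -0.007057-0.003488i   from Y*(Ω₁)=+0.003596-0.025774i, Y(Ω₂)=+0.095266-0.287094i
  term(m=-2) = +0.039436-0.036095i   from Y*(Ω₁)=+0.146926+0.013616i, Y(Ω₂)=+0.243548-0.268236i
  term(m=-1) = -0.001523-0.003920i   from Y*(Ω₁)=-0.019024+0.411442i, Y(Ω₂)=-0.009336+0.004134i
  term(m=+0) = +0.138704+0.000000i   from Y*(Ω₁)=-0.415751-0.000000i, Y(Ω₂)=-0.333622+0.000000i
  term(m=+1) = -0.001523+0.003920i   from Y*(Ω₁)=+0.019024+0.411442i, Y(Ω₂)=+0.009336+0.004134i
  term(m=+2) = +0.039436+0.036095i   from Y*(Ω₁)=+0.146926-0.013616i, Y(Ω₂)=+0.243548+0.268236i
  term(m=+3) = -0.007057+0.003488i   from Y*(Ω₁)=-0.003596-0.025774i, Y(Ω₂)=-0.095266-0.287094i
Σ over m = +0.200415+0.000000i; ×(4π/7) → +0.359785+0.000000i. Real part: 0.359785

0.359785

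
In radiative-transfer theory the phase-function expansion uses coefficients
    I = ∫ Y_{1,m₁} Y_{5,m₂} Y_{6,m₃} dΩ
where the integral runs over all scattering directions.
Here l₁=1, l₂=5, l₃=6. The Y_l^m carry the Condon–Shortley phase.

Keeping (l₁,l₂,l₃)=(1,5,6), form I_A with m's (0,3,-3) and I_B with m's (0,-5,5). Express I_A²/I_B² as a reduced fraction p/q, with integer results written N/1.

27/11

l's match ⇒ only the (l;m) 3-j factors differ between A and B.
A: triangle coeff Δ(1,5,6) = 1/858; Σ_t [0,0]: t=0:+1/80640 = 1/80640; (3j)²=9/286 [(1 5 6; 0 3 -3)], sign=-1
B: triangle coeff Δ(1,5,6) = 1/858; Σ_t [0,0]: t=0:+1/3628800 = 1/3628800; (3j)²=1/78 [(1 5 6; 0 -5 5)], sign=-1
I_A²/I_B² = (9/286)/(1/78) = 27/11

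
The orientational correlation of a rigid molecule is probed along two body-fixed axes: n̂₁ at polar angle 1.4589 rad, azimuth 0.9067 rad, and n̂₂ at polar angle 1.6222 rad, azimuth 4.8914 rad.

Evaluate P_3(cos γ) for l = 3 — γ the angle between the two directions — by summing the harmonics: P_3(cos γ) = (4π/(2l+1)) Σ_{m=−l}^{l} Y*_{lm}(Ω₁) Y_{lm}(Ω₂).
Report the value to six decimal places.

Term-by-term m-sum for l=3 (normalisation 4π/7 = 1.795196):
  m=-3: (-0.373610, 0.167513) × (-0.212602, -0.357073) = (0.139245, 0.097792)  (running Σ = (0.139245, 0.097792))
  m=-2: (-0.027073, 0.109395) × (0.049051, -0.018352) = (0.000680, 0.005863)  (running Σ = (0.139924, 0.103655))
  m=-1: (-0.185605, -0.237138) × (-0.056710, -0.313404) = (-0.063794, 0.071617)  (running Σ = (0.076130, 0.175272))
  m=0: (-0.122412, -0.000000) × (0.057269, 0.000000) = (-0.007010, -0.000000)  (running Σ = (0.069120, 0.175272))
  m=1: (0.185605, -0.237138) × (0.056710, -0.313404) = (-0.063794, -0.071617)  (running Σ = (0.005326, 0.103655))
  m=2: (-0.027073, -0.109395) × (0.049051, 0.018352) = (0.000680, -0.005863)  (running Σ = (0.006005, 0.097792))
  m=3: (0.373610, 0.167513) × (0.212602, -0.357073) = (0.139245, -0.097792)  (running Σ = (0.145250, 0.000000))
Σ over m = (0.145250, 0.000000); ×(4π/7) → (0.260753, 0.000000). Real part: 0.260753

0.260753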